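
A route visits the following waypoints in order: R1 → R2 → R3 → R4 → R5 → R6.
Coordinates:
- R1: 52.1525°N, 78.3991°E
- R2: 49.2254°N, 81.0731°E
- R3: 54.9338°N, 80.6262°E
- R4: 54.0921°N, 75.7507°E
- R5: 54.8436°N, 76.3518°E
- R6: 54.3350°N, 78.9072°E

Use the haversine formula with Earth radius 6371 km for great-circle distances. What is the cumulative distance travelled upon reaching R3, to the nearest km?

1011 km

Leg distances:
R1→R2: 376.0 km  (cumulative 376.0 km)
R2→R3: 635.5 km  (cumulative 1011.5 km)
Cumulative distance at R3 ≈ 1011 km.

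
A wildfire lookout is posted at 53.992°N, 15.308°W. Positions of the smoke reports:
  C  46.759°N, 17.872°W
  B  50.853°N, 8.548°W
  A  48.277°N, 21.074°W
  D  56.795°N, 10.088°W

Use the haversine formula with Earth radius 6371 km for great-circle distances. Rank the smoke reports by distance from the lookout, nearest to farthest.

Computing each great-circle distance from 53.992°N, 15.308°W:
D 56.795°N, 10.088°W: 453.4 km
B 50.853°N, 8.548°W: 575.7 km
A 48.277°N, 21.074°W: 751.6 km
C 46.759°N, 17.872°W: 824.4 km

D, B, A, C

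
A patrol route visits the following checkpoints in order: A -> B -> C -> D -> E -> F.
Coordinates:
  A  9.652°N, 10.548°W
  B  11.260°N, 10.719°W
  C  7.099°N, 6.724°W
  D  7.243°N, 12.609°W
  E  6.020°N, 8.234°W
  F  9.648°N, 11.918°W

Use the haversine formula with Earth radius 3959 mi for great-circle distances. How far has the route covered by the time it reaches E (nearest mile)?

Leg distances:
A→B: 111.7 mi  (cumulative 111.7 mi)
B→C: 396.1 mi  (cumulative 507.8 mi)
C→D: 403.6 mi  (cumulative 911.4 mi)
D→E: 311.9 mi  (cumulative 1223.3 mi)
Cumulative distance at E ≈ 1223 mi.

1223 mi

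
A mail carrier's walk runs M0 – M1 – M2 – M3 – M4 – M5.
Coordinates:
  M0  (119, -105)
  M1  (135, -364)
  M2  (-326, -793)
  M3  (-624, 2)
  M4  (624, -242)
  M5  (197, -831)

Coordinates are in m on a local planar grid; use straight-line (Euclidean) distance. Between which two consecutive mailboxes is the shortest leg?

M0–M1

Leg distances:
M0→M1: 259.5 m
M1→M2: 629.7 m
M2→M3: 849.0 m
M3→M4: 1271.6 m
M4→M5: 727.5 m
The shortest leg is M0–M1 at 259.5 m.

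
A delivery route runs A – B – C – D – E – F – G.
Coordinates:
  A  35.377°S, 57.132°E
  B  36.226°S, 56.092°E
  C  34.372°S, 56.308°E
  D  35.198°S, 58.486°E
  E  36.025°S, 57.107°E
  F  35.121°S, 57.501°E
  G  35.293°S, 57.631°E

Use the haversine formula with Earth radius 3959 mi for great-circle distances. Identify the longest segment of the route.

C–D

Leg distances:
A→B: 82.7 mi
B→C: 128.7 mi
C→D: 136.1 mi
D→E: 96.3 mi
E→F: 66.3 mi
F→G: 14.0 mi
The longest leg is C–D at 136.1 mi.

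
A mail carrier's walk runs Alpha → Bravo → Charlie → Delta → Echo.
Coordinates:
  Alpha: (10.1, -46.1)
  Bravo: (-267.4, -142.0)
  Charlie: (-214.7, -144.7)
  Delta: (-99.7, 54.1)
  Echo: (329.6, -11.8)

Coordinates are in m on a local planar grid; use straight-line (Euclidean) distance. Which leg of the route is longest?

Delta–Echo

Leg distances:
Alpha→Bravo: 293.6 m
Bravo→Charlie: 52.8 m
Charlie→Delta: 229.7 m
Delta→Echo: 434.3 m
The longest leg is Delta–Echo at 434.3 m.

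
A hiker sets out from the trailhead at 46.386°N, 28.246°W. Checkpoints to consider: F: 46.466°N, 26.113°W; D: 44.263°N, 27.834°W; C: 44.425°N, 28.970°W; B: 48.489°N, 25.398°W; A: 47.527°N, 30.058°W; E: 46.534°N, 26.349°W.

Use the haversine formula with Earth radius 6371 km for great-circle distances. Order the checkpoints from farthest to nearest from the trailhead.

Distances from the trailhead:
B 48.489°N, 25.398°W: 317.1 km
D 44.263°N, 27.834°W: 238.3 km
C 44.425°N, 28.970°W: 225.3 km
A 47.527°N, 30.058°W: 187.1 km
F 46.466°N, 26.113°W: 163.7 km
E 46.534°N, 26.349°W: 146.2 km

B, D, C, A, F, E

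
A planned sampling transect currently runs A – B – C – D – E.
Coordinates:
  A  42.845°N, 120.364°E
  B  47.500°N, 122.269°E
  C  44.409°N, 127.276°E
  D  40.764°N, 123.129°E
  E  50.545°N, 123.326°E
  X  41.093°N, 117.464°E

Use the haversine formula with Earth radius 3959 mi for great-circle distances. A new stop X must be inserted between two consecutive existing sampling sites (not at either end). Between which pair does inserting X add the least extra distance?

Added distance for inserting X between each consecutive pair:
A–B: 359.4 mi
B–C: 728.2 mi
C–D: 515.7 mi
D–E: 331.6 mi
Smallest added distance is 331.6 mi, inserting between D and E.

between D and E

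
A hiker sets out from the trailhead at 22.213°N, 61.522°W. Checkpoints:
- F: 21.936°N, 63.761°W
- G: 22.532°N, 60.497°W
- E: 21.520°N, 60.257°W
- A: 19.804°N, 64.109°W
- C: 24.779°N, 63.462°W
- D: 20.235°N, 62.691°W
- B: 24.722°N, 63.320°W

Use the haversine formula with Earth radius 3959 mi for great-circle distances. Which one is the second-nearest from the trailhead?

Distances from the trailhead (22.213°N, 61.522°W):
G: 69.1 mi
E: 94.2 mi
F: 144.6 mi
D: 156.0 mi
B: 207.5 mi
C: 215.7 mi
A: 235.7 mi
The second-nearest is E at 94.2 mi.

E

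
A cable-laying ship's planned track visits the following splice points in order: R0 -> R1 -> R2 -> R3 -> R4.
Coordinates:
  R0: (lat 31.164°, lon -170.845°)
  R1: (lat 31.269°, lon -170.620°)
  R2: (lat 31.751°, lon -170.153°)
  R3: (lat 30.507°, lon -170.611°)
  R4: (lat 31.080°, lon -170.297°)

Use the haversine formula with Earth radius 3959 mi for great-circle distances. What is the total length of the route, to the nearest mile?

192 mi

Leg distances:
R0→R1: 15.1 mi  (cumulative 15.1 mi)
R1→R2: 43.2 mi  (cumulative 58.3 mi)
R2→R3: 90.1 mi  (cumulative 148.5 mi)
R3→R4: 43.8 mi  (cumulative 192.2 mi)
Total route length ≈ 192 mi.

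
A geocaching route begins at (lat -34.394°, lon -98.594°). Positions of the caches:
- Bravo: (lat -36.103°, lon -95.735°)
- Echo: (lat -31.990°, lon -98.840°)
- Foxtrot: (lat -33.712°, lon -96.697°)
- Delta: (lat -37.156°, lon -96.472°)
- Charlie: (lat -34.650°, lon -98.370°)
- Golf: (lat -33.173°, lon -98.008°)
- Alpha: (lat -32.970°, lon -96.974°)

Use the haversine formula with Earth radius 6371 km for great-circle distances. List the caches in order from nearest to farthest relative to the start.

Computing each great-circle distance from (lat -34.394°, lon -98.594°):
Charlie (lat -34.650°, lon -98.370°): 35.1 km
Golf (lat -33.173°, lon -98.008°): 146.2 km
Foxtrot (lat -33.712°, lon -96.697°): 190.5 km
Alpha (lat -32.970°, lon -96.974°): 218.0 km
Echo (lat -31.990°, lon -98.840°): 268.3 km
Bravo (lat -36.103°, lon -95.735°): 321.7 km
Delta (lat -37.156°, lon -96.472°): 361.9 km

Charlie, Golf, Foxtrot, Alpha, Echo, Bravo, Delta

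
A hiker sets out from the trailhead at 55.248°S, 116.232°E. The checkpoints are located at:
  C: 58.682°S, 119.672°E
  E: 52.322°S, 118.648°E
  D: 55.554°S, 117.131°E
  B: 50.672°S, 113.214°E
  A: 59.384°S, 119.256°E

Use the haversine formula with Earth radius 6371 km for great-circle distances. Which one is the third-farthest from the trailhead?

Distance to each, sorted:
B: 547.4 km
A: 494.3 km
C: 434.9 km
E: 362.0 km
D: 66.2 km
The third-farthest is C at 434.9 km.

C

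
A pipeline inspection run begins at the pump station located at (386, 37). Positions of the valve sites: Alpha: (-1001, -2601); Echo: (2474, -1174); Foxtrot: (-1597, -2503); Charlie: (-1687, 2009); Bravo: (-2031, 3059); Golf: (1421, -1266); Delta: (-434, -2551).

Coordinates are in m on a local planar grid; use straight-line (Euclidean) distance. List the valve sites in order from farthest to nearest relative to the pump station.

Bravo, Foxtrot, Alpha, Charlie, Delta, Echo, Golf

Computing each straight-line distance from (386, 37):
Bravo (-2031, 3059): 3869.7 m
Foxtrot (-1597, -2503): 3222.4 m
Alpha (-1001, -2601): 2980.4 m
Charlie (-1687, 2009): 2861.1 m
Delta (-434, -2551): 2714.8 m
Echo (2474, -1174): 2413.8 m
Golf (1421, -1266): 1664.0 m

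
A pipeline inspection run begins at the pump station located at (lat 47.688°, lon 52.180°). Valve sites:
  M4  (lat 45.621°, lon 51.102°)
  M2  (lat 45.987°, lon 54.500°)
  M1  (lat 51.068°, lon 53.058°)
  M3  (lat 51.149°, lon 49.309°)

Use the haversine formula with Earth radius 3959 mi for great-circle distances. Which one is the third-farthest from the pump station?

M2

Distance to each, sorted:
M3: 271.7 mi
M1: 236.9 mi
M2: 160.7 mi
M4: 151.7 mi
The third-farthest is M2 at 160.7 mi.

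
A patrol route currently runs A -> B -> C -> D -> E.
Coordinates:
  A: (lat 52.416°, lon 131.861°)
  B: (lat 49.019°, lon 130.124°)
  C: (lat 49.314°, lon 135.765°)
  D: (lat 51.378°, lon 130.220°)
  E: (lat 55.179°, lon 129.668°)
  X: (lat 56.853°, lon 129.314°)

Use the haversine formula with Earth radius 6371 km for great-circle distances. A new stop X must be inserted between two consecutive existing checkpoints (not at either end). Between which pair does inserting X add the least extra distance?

between D and E

Added distance for inserting X between each consecutive pair:
A–B: 995.6 km
B–C: 1403.0 km
C–D: 1097.9 km
D–E: 374.8 km
Smallest added distance is 374.8 km, inserting between D and E.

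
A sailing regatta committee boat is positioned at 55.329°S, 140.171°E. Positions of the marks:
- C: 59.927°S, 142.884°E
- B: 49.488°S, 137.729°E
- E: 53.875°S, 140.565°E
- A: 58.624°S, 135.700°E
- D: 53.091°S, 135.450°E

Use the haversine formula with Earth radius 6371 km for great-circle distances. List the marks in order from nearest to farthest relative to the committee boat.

E, D, A, C, B

Computing each great-circle distance from 55.329°S, 140.171°E:
E 53.875°S, 140.565°E: 163.7 km
D 53.091°S, 135.450°E: 395.0 km
A 58.624°S, 135.700°E: 455.5 km
C 59.927°S, 142.884°E: 536.1 km
B 49.488°S, 137.729°E: 670.2 km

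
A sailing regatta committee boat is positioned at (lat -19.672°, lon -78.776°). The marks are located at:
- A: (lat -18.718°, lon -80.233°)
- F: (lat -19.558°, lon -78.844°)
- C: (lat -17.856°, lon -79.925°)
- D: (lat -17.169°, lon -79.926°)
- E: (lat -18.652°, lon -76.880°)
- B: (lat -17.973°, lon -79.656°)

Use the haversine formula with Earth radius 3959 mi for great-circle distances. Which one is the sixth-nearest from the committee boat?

D

Distances from the committee boat ((lat -19.672°, lon -78.776°)):
F: 9.0 mi
A: 115.7 mi
B: 130.7 mi
E: 142.4 mi
C: 146.3 mi
D: 188.7 mi
The sixth-nearest is D at 188.7 mi.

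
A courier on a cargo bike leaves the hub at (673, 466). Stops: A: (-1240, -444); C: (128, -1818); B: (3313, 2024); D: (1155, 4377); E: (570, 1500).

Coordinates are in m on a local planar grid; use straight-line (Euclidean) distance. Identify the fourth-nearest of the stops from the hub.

Distances from the hub ((673, 466)):
E: 1039.1 m
A: 2118.4 m
C: 2348.1 m
B: 3065.4 m
D: 3940.6 m
The fourth-nearest is B at 3065.4 m.

B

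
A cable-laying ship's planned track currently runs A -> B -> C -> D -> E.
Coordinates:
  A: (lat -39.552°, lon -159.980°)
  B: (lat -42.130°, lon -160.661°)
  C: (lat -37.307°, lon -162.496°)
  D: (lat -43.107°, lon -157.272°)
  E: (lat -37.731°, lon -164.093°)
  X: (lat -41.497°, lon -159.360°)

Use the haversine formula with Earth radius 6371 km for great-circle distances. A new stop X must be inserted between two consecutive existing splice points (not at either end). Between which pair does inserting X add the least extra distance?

Added distance for inserting X between each consecutive pair:
A–B: 59.0 km
B–C: 108.1 km
C–D: 3.8 km
D–E: 0.2 km
Smallest added distance is 0.2 km, inserting between D and E.

between D and E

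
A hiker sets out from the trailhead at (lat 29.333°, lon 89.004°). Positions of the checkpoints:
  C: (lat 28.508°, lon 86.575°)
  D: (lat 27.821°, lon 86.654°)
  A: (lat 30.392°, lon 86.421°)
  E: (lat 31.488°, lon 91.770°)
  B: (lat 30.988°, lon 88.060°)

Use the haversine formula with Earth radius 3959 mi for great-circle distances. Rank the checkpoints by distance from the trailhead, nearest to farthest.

B, C, A, D, E

Distance from the trailhead at (lat 29.333°, lon 89.004°) to each:
B (lat 30.988°, lon 88.060°): 127.5 mi
C (lat 28.508°, lon 86.575°): 157.6 mi
A (lat 30.392°, lon 86.421°): 171.2 mi
D (lat 27.821°, lon 86.654°): 176.8 mi
E (lat 31.488°, lon 91.770°): 222.1 mi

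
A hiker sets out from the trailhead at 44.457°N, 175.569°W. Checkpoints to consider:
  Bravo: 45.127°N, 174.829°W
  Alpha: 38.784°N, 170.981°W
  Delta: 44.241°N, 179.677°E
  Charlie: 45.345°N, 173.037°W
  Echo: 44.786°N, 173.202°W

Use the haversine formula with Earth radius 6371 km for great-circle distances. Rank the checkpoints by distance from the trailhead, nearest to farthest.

Bravo, Echo, Charlie, Delta, Alpha

Distances from the trailhead:
Bravo 45.127°N, 174.829°W: 94.7 km
Echo 44.786°N, 173.202°W: 190.9 km
Charlie 45.345°N, 173.037°W: 222.5 km
Delta 44.241°N, 179.677°E: 378.7 km
Alpha 38.784°N, 170.981°W: 736.8 km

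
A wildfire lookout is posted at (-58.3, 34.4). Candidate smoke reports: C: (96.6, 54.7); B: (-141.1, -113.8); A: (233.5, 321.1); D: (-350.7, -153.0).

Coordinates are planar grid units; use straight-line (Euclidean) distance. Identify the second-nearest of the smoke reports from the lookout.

B

Distance to each, sorted:
C: 156.2
B: 169.8
D: 347.3
A: 409.1
The second-nearest is B at 169.8.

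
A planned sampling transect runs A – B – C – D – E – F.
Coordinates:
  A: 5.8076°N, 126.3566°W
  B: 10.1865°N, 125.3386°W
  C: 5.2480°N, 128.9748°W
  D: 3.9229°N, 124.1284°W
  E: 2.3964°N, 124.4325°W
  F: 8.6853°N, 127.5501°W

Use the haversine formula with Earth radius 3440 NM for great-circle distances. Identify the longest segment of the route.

E–F

Leg distances:
A→B: 269.8 NM
B→C: 367.0 NM
C→D: 300.7 NM
D→E: 93.4 NM
E→F: 421.0 NM
The longest leg is E–F at 421.0 NM.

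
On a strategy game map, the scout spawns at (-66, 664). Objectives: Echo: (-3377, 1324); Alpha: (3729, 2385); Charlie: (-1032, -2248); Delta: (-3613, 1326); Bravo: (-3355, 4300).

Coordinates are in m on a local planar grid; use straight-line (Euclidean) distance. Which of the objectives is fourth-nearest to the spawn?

Distances from the spawn ((-66, 664)):
Charlie: 3068.0 m
Echo: 3376.1 m
Delta: 3608.2 m
Alpha: 4167.0 m
Bravo: 4902.9 m
The fourth-nearest is Alpha at 4167.0 m.

Alpha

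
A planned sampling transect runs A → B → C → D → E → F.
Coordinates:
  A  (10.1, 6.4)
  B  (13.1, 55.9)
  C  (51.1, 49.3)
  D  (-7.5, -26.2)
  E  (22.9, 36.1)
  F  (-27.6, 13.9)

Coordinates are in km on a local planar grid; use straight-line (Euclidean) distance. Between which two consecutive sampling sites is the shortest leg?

B–C

Leg distances:
A→B: 49.6 km
B→C: 38.6 km
C→D: 95.6 km
D→E: 69.3 km
E→F: 55.2 km
The shortest leg is B–C at 38.6 km.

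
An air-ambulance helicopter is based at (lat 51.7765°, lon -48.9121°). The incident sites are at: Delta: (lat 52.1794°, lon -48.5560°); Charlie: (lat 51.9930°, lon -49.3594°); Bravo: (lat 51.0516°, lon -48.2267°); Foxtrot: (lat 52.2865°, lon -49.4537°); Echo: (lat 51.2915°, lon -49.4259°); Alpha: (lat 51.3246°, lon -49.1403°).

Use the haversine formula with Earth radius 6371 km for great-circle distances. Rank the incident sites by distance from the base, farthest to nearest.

Bravo, Foxtrot, Echo, Alpha, Delta, Charlie

Computing each great-circle distance from (lat 51.7765°, lon -48.9121°):
Bravo (lat 51.0516°, lon -48.2267°): 93.6 km
Foxtrot (lat 52.2865°, lon -49.4537°): 67.7 km
Echo (lat 51.2915°, lon -49.4259°): 64.6 km
Alpha (lat 51.3246°, lon -49.1403°): 52.7 km
Delta (lat 52.1794°, lon -48.5560°): 51.0 km
Charlie (lat 51.9930°, lon -49.3594°): 39.0 km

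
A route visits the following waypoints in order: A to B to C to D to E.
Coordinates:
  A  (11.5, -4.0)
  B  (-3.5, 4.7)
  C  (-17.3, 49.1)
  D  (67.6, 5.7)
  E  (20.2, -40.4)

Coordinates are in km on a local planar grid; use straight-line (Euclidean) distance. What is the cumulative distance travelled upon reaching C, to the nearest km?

Leg distances:
A→B: 17.3 km  (cumulative 17.3 km)
B→C: 46.5 km  (cumulative 63.8 km)
Cumulative distance at C ≈ 64 km.

64 km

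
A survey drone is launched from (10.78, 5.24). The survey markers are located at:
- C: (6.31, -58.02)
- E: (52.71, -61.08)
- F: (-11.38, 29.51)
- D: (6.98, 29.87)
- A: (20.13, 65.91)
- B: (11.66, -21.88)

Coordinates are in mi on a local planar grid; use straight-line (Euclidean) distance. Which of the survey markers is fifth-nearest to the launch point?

Distances from the launch point ((10.78, 5.24)):
D: 24.9 mi
B: 27.1 mi
F: 32.9 mi
A: 61.4 mi
C: 63.4 mi
E: 78.5 mi
The fifth-nearest is C at 63.4 mi.

C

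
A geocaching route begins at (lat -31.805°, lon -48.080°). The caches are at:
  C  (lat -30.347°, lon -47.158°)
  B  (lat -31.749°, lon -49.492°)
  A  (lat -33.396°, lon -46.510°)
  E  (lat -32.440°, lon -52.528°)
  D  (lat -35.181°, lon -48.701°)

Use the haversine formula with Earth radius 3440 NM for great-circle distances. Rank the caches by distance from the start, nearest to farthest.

B, C, A, D, E

Computing each great-circle distance from (lat -31.805°, lon -48.080°):
B (lat -31.749°, lon -49.492°): 72.1 NM
C (lat -30.347°, lon -47.158°): 99.6 NM
A (lat -33.396°, lon -46.510°): 124.2 NM
D (lat -35.181°, lon -48.701°): 205.1 NM
E (lat -32.440°, lon -52.528°): 229.3 NM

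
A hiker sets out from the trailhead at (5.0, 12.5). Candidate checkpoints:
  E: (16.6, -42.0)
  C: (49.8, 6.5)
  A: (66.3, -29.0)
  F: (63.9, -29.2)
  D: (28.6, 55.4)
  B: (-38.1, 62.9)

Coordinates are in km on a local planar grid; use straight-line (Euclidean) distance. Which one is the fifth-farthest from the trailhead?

Distances from the trailhead ((5.0, 12.5)):
A: 74.0 km
F: 72.2 km
B: 66.3 km
E: 55.7 km
D: 49.0 km
C: 45.2 km
The fifth-farthest is D at 49.0 km.

D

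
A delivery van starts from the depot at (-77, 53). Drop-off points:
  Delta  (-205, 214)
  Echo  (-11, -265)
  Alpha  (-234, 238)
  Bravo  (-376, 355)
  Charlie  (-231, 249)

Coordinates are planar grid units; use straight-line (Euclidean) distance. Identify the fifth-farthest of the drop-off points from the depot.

Distance to each, sorted:
Bravo: 425.0
Echo: 324.8
Charlie: 249.3
Alpha: 242.6
Delta: 205.7
The fifth-farthest is Delta at 205.7.

Delta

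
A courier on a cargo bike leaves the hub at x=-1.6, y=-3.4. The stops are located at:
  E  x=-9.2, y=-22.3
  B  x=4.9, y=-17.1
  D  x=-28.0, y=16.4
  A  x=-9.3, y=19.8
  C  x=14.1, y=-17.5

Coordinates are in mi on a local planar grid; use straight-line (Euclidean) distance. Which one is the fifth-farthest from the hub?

Distances from the hub (x=-1.6, y=-3.4):
D: 33.0 mi
A: 24.4 mi
C: 21.1 mi
E: 20.4 mi
B: 15.2 mi
The fifth-farthest is B at 15.2 mi.

B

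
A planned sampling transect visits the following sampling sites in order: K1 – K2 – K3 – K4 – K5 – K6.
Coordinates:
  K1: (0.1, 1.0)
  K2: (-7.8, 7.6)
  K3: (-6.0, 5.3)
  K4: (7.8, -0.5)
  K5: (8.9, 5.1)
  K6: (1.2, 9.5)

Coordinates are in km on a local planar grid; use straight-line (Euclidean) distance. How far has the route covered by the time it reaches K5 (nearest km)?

34 km

Leg distances:
K1→K2: 10.3 km  (cumulative 10.3 km)
K2→K3: 2.9 km  (cumulative 13.2 km)
K3→K4: 15.0 km  (cumulative 28.2 km)
K4→K5: 5.7 km  (cumulative 33.9 km)
Cumulative distance at K5 ≈ 34 km.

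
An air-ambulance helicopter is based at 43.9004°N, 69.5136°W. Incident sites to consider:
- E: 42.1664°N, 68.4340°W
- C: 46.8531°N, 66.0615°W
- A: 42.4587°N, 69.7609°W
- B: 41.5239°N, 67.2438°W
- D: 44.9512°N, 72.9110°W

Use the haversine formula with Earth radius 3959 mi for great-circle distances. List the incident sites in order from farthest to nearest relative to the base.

Computing each great-circle distance from 43.9004°N, 69.5136°W:
C 46.8531°N, 66.0615°W: 264.0 mi
B 41.5239°N, 67.2438°W: 200.6 mi
D 44.9512°N, 72.9110°W: 182.7 mi
E 42.1664°N, 68.4340°W: 131.6 mi
A 42.4587°N, 69.7609°W: 100.4 mi

C, B, D, E, A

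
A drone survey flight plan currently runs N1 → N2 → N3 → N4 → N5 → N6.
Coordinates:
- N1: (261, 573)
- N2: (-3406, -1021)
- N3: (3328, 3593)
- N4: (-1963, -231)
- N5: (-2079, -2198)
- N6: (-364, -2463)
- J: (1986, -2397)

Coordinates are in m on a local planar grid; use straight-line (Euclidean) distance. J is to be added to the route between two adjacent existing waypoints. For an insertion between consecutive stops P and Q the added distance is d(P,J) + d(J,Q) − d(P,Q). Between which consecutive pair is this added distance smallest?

between N2 and N3

Added distance for inserting J between each consecutive pair:
N1–N2: 5000.9 m
N2–N3: 3540.2 m
N3–N4: 4114.3 m
N4–N5: 6603.5 m
N5–N6: 4685.4 m
Smallest added distance is 3540.2 m, inserting between N2 and N3.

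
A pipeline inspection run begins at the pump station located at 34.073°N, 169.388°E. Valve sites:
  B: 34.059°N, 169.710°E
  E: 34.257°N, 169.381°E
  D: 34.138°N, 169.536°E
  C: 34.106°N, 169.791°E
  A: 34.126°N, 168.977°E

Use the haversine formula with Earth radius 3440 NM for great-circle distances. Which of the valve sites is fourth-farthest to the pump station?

Distances from the pump station (34.073°N, 169.388°E):
A: 20.7 NM
C: 20.1 NM
B: 16.0 NM
E: 11.1 NM
D: 8.3 NM
The fourth-farthest is E at 11.1 NM.

E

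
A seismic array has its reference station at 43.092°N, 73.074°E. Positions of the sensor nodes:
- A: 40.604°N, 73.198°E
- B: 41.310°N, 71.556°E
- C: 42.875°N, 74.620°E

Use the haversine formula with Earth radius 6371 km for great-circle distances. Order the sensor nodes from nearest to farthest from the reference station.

Distances from the reference station:
C 42.875°N, 74.620°E: 128.1 km
B 41.310°N, 71.556°E: 234.3 km
A 40.604°N, 73.198°E: 276.8 km

C, B, A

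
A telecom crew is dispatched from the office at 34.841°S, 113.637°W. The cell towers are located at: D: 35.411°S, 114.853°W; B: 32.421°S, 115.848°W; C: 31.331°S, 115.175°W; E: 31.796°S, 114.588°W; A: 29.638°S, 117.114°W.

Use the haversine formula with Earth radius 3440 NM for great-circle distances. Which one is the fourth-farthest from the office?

Distance to each, sorted:
A: 358.8 NM
C: 224.5 NM
E: 188.9 NM
B: 182.5 NM
D: 68.8 NM
The fourth-farthest is B at 182.5 NM.

B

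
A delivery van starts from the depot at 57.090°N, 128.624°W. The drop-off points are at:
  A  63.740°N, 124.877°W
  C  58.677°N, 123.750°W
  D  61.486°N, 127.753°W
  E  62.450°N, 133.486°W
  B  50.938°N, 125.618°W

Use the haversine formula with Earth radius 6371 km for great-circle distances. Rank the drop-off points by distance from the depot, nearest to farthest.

C, D, E, B, A

Distance from the depot at 57.090°N, 128.624°W to each:
C 58.677°N, 123.750°W: 337.8 km
D 61.486°N, 127.753°W: 491.3 km
E 62.450°N, 133.486°W: 654.8 km
B 50.938°N, 125.618°W: 711.5 km
A 63.740°N, 124.877°W: 767.2 km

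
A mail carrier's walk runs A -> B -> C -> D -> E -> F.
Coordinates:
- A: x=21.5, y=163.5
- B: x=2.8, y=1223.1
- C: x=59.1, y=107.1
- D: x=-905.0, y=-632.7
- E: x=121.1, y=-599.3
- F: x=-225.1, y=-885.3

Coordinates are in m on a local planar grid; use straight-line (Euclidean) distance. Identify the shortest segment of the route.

Leg distances:
A→B: 1059.8 m
B→C: 1117.4 m
C→D: 1215.2 m
D→E: 1026.6 m
E→F: 449.1 m
The shortest leg is E–F at 449.1 m.

E–F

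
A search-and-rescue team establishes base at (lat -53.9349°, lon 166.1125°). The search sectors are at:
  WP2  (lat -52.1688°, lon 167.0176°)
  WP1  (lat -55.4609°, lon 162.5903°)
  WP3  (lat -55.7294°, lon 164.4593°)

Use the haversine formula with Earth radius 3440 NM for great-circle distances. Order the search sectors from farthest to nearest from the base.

WP1, WP3, WP2

Computing each great-circle distance from (lat -53.9349°, lon 166.1125°):
WP1 (lat -55.4609°, lon 162.5903°): 152.7 NM
WP3 (lat -55.7294°, lon 164.4593°): 122.0 NM
WP2 (lat -52.1688°, lon 167.0176°): 111.0 NM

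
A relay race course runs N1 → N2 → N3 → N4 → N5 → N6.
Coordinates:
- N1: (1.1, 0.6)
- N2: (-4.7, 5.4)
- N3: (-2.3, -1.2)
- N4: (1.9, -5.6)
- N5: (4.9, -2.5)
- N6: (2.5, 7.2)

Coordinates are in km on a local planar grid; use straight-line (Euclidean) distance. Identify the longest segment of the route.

N5–N6

Leg distances:
N1→N2: 7.5 km
N2→N3: 7.0 km
N3→N4: 6.1 km
N4→N5: 4.3 km
N5→N6: 10.0 km
The longest leg is N5–N6 at 10.0 km.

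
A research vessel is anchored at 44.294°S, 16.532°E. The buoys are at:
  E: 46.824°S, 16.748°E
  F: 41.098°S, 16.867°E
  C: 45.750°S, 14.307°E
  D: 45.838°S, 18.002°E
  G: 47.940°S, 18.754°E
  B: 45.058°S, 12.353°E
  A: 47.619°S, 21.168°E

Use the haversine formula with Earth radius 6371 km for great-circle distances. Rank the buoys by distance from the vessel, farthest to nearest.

A, G, F, B, E, C, D

Distance from the vessel at 44.294°S, 16.532°E to each:
A 47.619°S, 21.168°E: 514.7 km
G 47.940°S, 18.754°E: 440.1 km
F 41.098°S, 16.867°E: 356.4 km
B 45.058°S, 12.353°E: 341.1 km
E 46.824°S, 16.748°E: 281.8 km
C 45.750°S, 14.307°E: 238.3 km
D 45.838°S, 18.002°E: 206.9 km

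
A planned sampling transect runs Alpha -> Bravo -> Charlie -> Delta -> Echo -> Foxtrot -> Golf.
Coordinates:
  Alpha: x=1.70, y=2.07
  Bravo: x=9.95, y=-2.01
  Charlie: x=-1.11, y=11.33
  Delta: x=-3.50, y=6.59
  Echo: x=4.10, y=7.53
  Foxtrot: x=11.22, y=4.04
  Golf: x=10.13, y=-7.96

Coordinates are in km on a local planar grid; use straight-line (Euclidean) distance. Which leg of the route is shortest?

Leg distances:
Alpha→Bravo: 9.2 km
Bravo→Charlie: 17.3 km
Charlie→Delta: 5.3 km
Delta→Echo: 7.7 km
Echo→Foxtrot: 7.9 km
Foxtrot→Golf: 12.0 km
The shortest leg is Charlie–Delta at 5.3 km.

Charlie–Delta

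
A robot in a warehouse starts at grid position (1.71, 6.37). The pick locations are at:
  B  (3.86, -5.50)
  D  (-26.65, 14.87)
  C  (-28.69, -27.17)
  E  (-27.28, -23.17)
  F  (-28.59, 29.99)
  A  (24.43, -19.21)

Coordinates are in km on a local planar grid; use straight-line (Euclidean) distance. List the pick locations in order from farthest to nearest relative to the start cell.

C, E, F, A, D, B

Computing each straight-line distance from (1.71, 6.37):
C (-28.69, -27.17): 45.3 km
E (-27.28, -23.17): 41.4 km
F (-28.59, 29.99): 38.4 km
A (24.43, -19.21): 34.2 km
D (-26.65, 14.87): 29.6 km
B (3.86, -5.50): 12.1 km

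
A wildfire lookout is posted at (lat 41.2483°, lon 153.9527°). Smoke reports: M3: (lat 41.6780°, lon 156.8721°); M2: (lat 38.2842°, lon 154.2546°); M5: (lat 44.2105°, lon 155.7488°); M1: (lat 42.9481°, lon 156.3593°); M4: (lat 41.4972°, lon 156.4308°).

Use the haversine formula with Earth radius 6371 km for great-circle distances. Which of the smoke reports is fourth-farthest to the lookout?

M3

Distance to each, sorted:
M5: 360.6 km
M2: 330.6 km
M1: 274.1 km
M3: 247.9 km
M4: 208.6 km
The fourth-farthest is M3 at 247.9 km.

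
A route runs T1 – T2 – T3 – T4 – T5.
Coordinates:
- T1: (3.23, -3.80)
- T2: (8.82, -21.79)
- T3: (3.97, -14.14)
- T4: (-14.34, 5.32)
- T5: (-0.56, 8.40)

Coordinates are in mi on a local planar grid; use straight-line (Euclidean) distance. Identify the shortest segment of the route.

Leg distances:
T1→T2: 18.8 mi
T2→T3: 9.1 mi
T3→T4: 26.7 mi
T4→T5: 14.1 mi
The shortest leg is T2–T3 at 9.1 mi.

T2–T3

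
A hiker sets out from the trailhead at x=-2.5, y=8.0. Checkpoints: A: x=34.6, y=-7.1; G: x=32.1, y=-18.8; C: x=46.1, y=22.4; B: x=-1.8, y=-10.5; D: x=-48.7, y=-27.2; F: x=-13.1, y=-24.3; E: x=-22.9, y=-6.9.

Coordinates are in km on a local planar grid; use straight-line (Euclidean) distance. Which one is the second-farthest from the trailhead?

C

Distances from the trailhead (x=-2.5, y=8.0):
D: 58.1 km
C: 50.7 km
G: 43.8 km
A: 40.1 km
F: 34.0 km
E: 25.3 km
B: 18.5 km
The second-farthest is C at 50.7 km.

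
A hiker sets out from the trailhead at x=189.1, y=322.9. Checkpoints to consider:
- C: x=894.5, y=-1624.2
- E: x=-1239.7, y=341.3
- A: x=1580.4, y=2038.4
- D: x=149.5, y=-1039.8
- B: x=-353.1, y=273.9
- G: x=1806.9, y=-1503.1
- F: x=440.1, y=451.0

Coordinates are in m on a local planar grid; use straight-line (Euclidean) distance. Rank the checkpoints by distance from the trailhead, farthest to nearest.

G, A, C, E, D, B, F

Distance from the trailhead at x=189.1, y=322.9 to each:
G x=1806.9, y=-1503.1: 2439.6 m
A x=1580.4, y=2038.4: 2208.8 m
C x=894.5, y=-1624.2: 2070.9 m
E x=-1239.7, y=341.3: 1428.9 m
D x=149.5, y=-1039.8: 1363.3 m
B x=-353.1, y=273.9: 544.4 m
F x=440.1, y=451.0: 281.8 m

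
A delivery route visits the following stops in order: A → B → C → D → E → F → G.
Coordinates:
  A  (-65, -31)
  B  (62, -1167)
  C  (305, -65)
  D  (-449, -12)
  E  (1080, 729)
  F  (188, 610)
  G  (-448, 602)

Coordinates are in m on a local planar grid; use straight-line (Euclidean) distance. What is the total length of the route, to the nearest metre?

6262 m

Leg distances:
A→B: 1143.1 m  (cumulative 1143.1 m)
B→C: 1128.5 m  (cumulative 2271.6 m)
C→D: 755.9 m  (cumulative 3027.4 m)
D→E: 1699.1 m  (cumulative 4726.5 m)
E→F: 899.9 m  (cumulative 5626.4 m)
F→G: 636.1 m  (cumulative 6262.5 m)
Total route length ≈ 6262 m.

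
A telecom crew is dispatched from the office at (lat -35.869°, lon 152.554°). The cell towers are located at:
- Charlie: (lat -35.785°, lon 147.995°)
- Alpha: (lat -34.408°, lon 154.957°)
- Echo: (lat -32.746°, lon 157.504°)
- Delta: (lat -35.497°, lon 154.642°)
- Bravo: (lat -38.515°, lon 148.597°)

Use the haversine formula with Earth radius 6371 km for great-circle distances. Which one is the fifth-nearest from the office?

Distance to each, sorted:
Delta: 193.1 km
Alpha: 272.3 km
Charlie: 411.1 km
Bravo: 457.5 km
Echo: 572.0 km
The fifth-nearest is Echo at 572.0 km.

Echo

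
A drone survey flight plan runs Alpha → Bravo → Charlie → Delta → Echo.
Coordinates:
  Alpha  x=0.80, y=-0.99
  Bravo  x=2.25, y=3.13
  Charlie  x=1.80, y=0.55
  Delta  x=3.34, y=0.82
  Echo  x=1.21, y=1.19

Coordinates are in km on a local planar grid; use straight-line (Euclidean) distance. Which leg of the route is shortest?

Leg distances:
Alpha→Bravo: 4.4 km
Bravo→Charlie: 2.6 km
Charlie→Delta: 1.6 km
Delta→Echo: 2.2 km
The shortest leg is Charlie–Delta at 1.6 km.

Charlie–Delta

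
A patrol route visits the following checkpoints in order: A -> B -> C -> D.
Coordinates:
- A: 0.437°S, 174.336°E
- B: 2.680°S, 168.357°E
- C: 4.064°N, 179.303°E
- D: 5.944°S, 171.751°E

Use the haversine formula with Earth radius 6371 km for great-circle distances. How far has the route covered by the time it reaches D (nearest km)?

Leg distances:
A→B: 709.8 km  (cumulative 709.8 km)
B→C: 1428.9 km  (cumulative 2138.7 km)
C→D: 1393.4 km  (cumulative 3532.2 km)
Cumulative distance at D ≈ 3532 km.

3532 km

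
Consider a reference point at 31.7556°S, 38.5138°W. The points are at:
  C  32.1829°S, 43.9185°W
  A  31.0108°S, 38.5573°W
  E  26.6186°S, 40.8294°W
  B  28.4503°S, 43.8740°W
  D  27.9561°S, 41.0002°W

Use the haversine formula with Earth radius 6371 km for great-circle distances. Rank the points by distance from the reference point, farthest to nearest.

Distance from the reference point at 31.7556°S, 38.5138°W to each:
B 28.4503°S, 43.8740°W: 633.1 km
E 26.6186°S, 40.8294°W: 613.8 km
C 32.1829°S, 43.9185°W: 512.0 km
D 27.9561°S, 41.0002°W: 485.7 km
A 31.0108°S, 38.5573°W: 82.9 km

B, E, C, D, A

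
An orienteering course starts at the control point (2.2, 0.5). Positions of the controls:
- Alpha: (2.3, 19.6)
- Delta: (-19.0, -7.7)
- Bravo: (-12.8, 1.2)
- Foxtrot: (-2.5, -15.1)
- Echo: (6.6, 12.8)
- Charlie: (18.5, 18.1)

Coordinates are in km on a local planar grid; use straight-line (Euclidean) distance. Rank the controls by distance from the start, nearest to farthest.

Echo, Bravo, Foxtrot, Alpha, Delta, Charlie

Computing each straight-line distance from (2.2, 0.5):
Echo (6.6, 12.8): 13.1 km
Bravo (-12.8, 1.2): 15.0 km
Foxtrot (-2.5, -15.1): 16.3 km
Alpha (2.3, 19.6): 19.1 km
Delta (-19.0, -7.7): 22.7 km
Charlie (18.5, 18.1): 24.0 km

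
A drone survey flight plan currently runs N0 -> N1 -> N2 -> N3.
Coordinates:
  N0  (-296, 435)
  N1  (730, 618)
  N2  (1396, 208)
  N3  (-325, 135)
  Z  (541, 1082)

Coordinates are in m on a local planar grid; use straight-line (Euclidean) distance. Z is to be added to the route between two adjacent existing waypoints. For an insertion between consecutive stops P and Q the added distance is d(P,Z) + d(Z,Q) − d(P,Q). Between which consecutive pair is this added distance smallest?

Added distance for inserting Z between each consecutive pair:
N0–N1: 516.7 m
N1–N2: 941.6 m
N2–N3: 783.4 m
Smallest added distance is 516.7 m, inserting between N0 and N1.

between N0 and N1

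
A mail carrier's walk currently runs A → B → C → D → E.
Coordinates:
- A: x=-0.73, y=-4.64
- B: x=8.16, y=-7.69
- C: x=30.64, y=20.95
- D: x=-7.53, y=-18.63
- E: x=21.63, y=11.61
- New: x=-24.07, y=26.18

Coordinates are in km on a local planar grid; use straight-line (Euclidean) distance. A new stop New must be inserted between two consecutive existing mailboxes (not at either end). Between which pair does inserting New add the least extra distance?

Added distance for inserting New between each consecutive pair:
A–B: 76.0 km
B–C: 65.3 km
C–D: 47.7 km
D–E: 53.7 km
Smallest added distance is 47.7 km, inserting between C and D.

between C and D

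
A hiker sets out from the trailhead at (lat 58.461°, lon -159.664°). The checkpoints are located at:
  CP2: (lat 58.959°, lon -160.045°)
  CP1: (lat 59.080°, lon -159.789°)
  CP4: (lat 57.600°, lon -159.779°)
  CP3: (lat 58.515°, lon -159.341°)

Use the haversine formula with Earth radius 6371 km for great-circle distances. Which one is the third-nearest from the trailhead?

CP1

Distance to each, sorted:
CP3: 19.7 km
CP2: 59.6 km
CP1: 69.2 km
CP4: 96.0 km
The third-nearest is CP1 at 69.2 km.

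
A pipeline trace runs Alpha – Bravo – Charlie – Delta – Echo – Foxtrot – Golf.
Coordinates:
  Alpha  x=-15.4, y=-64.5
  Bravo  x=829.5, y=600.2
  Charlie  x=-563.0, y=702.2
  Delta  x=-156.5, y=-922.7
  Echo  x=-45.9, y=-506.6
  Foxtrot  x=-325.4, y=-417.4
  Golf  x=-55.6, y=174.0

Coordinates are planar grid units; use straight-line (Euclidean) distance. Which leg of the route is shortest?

Echo–Foxtrot

Leg distances:
Alpha→Bravo: 1075.0
Bravo→Charlie: 1396.2
Charlie→Delta: 1675.0
Delta→Echo: 430.5
Echo→Foxtrot: 293.4
Foxtrot→Golf: 650.0
The shortest leg is Echo–Foxtrot at 293.4.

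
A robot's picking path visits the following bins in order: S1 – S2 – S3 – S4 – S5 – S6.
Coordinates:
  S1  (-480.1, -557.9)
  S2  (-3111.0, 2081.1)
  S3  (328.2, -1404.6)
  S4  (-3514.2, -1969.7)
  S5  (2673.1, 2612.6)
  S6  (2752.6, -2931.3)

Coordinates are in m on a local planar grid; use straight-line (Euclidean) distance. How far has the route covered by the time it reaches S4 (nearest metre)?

Leg distances:
S1→S2: 3726.4 m  (cumulative 3726.4 m)
S2→S3: 4896.8 m  (cumulative 8623.1 m)
S3→S4: 3883.7 m  (cumulative 12506.9 m)
Cumulative distance at S4 ≈ 12507 m.

12507 m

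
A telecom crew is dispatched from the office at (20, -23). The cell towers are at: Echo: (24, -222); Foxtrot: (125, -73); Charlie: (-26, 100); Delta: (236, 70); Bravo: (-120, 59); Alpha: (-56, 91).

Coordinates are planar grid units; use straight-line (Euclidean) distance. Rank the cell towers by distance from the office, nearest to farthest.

Foxtrot, Charlie, Alpha, Bravo, Echo, Delta

Computing each straight-line distance from (20, -23):
Foxtrot (125, -73): 116.3
Charlie (-26, 100): 131.3
Alpha (-56, 91): 137.0
Bravo (-120, 59): 162.2
Echo (24, -222): 199.0
Delta (236, 70): 235.2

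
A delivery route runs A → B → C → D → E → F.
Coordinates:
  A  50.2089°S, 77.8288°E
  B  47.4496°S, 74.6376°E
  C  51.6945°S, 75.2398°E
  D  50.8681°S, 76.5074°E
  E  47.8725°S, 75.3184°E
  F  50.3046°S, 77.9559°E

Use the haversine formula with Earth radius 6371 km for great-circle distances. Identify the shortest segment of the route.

C–D

Leg distances:
A→B: 385.5 km
B→C: 474.0 km
C→D: 127.3 km
D→E: 344.0 km
E→F: 331.7 km
The shortest leg is C–D at 127.3 km.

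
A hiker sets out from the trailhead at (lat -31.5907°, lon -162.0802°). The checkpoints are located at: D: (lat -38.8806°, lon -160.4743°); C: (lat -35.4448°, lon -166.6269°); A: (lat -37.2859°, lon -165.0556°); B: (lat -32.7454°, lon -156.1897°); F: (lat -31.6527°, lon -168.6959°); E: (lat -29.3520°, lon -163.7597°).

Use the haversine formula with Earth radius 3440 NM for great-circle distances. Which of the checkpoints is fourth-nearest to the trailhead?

Distances from the trailhead ((lat -31.5907°, lon -162.0802°)):
E: 160.1 NM
B: 307.2 NM
C: 324.5 NM
F: 338.2 NM
A: 372.3 NM
D: 444.7 NM
The fourth-nearest is F at 338.2 NM.

F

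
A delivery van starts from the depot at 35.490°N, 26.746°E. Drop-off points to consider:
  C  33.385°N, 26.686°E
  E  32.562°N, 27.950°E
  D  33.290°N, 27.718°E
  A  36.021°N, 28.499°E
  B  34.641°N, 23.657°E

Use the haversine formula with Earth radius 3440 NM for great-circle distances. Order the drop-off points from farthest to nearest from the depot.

E, B, D, C, A

Computing each great-circle distance from 35.490°N, 26.746°E:
E 32.562°N, 27.950°E: 185.7 NM
B 34.641°N, 23.657°E: 160.1 NM
D 33.290°N, 27.718°E: 140.6 NM
C 33.385°N, 26.686°E: 126.4 NM
A 36.021°N, 28.499°E: 91.2 NM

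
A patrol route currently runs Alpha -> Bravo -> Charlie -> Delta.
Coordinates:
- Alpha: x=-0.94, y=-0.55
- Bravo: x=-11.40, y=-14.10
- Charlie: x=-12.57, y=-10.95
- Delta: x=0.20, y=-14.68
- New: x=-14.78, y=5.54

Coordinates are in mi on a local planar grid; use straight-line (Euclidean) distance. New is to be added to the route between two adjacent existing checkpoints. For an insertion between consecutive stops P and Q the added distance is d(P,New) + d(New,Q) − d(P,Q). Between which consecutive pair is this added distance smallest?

between Alpha and Bravo

Added distance for inserting New between each consecutive pair:
Alpha–Bravo: 17.9 mi
Bravo–Charlie: 33.2 mi
Charlie–Delta: 28.5 mi
Smallest added distance is 17.9 mi, inserting between Alpha and Bravo.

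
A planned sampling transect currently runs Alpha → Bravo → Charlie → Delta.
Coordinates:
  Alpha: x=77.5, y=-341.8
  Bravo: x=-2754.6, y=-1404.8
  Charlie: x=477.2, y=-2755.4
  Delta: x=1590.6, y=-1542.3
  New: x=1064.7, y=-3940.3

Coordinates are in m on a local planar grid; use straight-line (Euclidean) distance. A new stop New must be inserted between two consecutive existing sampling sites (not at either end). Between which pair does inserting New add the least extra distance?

between Charlie and Delta

Added distance for inserting New between each consecutive pair:
Alpha–Bravo: 5290.7 m
Bravo–Charlie: 2404.2 m
Charlie–Delta: 2130.9 m
Smallest added distance is 2130.9 m, inserting between Charlie and Delta.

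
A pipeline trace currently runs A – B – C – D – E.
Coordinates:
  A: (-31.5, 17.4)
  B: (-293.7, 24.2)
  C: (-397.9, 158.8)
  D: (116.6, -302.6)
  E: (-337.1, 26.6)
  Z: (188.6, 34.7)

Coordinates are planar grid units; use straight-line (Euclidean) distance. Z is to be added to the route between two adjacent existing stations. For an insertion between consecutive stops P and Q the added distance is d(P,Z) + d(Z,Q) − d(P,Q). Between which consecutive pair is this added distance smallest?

Added distance for inserting Z between each consecutive pair:
A–B: 440.9
B–C: 911.7
C–D: 253.3
D–E: 310.1
Smallest added distance is 253.3, inserting between C and D.

between C and D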